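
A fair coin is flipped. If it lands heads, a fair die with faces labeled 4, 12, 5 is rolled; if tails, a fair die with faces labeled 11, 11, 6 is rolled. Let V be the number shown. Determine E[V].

49/6

E[V | heads] = (4+12+5)/3 = 7.
E[V | tails] = (11+11+6)/3 = 28/3.
E[V] = (1/2)·(7) + (1/2)·(28/3) = 49/6.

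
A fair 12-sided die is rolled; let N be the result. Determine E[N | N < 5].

Given N < 5, N is equally likely to be any of {1, 2, 3, 4}.
E[N | N < 5] = (1 + 2 + 3 + 4) / 4 = 5/2.

5/2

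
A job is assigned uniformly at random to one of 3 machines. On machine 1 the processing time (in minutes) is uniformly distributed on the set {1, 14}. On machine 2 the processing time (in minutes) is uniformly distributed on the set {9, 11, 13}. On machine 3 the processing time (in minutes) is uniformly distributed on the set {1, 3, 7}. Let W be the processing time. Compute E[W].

E[W | machine 1] = (1+14)/2 = 15/2.
E[W | machine 2] = (9+11+13)/3 = 11.
E[W | machine 3] = (1+3+7)/3 = 11/3.
By the law of total expectation,
E[W] = (1/3)·(15/2) + (1/3)·(11) + (1/3)·(11/3) = 133/18.

133/18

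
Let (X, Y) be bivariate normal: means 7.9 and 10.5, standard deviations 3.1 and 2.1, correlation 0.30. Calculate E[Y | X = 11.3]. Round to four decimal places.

E[Y | X=x] = μ_Y + ρ(σ_Y/σ_X)(x − μ_X) for jointly normal variables.
E[Y | X=11.3] = 10.5 + (0.30)·(2.1/3.1)·(11.3 − (7.9)) = 10.5 + (0.20323)·(3.4) = 11.1910.

11.1910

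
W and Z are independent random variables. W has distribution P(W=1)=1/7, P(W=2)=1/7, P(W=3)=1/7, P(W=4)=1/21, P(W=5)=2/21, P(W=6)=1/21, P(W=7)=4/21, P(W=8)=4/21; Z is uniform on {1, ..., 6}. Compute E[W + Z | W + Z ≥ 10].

P(W + Z ≥ 10) = 22/63.
Summing (W+Z)·P(x,y) over outcomes with W + Z ≥ 10 gives 509/126.
E[W + Z | W + Z ≥ 10] = (509/126) / (22/63) = 509/44.

509/44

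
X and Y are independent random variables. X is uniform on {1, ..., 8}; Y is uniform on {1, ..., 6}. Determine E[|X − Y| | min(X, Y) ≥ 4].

P(min(X, Y) ≥ 4) = 5/16.
Summing |X−Y|·P(x,y) over outcomes with min(X, Y) ≥ 4 gives 23/48.
E[|X − Y| | min(X, Y) ≥ 4] = (23/48) / (5/16) = 23/15.

23/15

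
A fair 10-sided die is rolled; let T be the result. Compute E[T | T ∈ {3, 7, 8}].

P(T ∈ {3, 7, 8}) = 3/10.
Σ over the event: 3·1/10 + 7·1/10 + 8·1/10 = 9/5.
E[T | T ∈ {3, 7, 8}] = (9/5) / (3/10) = 6.

6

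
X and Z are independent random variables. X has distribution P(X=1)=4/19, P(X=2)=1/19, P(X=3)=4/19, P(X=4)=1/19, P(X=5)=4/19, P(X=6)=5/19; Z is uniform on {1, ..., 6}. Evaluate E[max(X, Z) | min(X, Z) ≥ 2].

127/25

P(min(X, Z) ≥ 2) = 25/38.
Summing max(X,Z)·P(x,y) over outcomes with min(X, Z) ≥ 2 gives 127/38.
E[max(X, Z) | min(X, Z) ≥ 2] = (127/38) / (25/38) = 127/25.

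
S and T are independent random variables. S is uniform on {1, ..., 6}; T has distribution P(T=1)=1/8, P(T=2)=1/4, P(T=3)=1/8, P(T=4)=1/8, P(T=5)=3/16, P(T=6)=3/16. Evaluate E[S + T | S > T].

7

P(S > T) = 13/32.
Summing (S+T)·P(x,y) over outcomes with S > T gives 91/32.
E[S + T | S > T] = (91/32) / (13/32) = 7.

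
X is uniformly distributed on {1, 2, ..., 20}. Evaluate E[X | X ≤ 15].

P(X ≤ 15) = 3/4.
E[X | X ≤ 15] = (6) / (3/4) = 8.

8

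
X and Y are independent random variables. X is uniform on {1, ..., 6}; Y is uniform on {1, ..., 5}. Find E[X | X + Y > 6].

14/3

P(X + Y > 6) = 1/2.
Summing X·P(x,y) over outcomes with X + Y > 6 gives 7/3.
E[X | X + Y > 6] = (7/3) / (1/2) = 14/3.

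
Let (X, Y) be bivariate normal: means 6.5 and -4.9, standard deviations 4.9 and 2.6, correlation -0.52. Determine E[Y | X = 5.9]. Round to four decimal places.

The regression of Y on X has slope ρ·σ_Y/σ_X and passes through (μ_X, μ_Y).
E[Y | X=5.9] = -4.9 + (-0.52)·(2.6/4.9)·(5.9 − (6.5)) = -4.9 + (-0.27592)·(-0.6) = -4.7344.

-4.7344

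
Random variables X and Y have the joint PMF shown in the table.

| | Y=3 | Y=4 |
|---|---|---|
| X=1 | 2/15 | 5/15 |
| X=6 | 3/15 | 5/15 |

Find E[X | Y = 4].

P(Y = 4) = 2/3.
Σ X·P over the event = 1·(5/15) + 6·(5/15) = 7/3.
E[X | Y = 4] = (7/3) / (2/3) = 7/2.

7/2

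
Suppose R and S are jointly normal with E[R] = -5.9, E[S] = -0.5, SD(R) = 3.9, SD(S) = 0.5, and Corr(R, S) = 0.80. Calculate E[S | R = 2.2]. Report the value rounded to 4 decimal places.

0.3308

E[S | R=x] = μ_S + ρ(σ_S/σ_R)(x − μ_R) for jointly normal variables.
E[S | R=2.2] = -0.5 + (0.80)·(0.5/3.9)·(2.2 − (-5.9)) = -0.5 + (0.102564)·(8.1) = 0.3308.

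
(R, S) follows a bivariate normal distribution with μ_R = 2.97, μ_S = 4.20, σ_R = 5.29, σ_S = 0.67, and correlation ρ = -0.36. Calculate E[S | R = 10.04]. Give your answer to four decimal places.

The regression of S on R has slope ρ·σ_S/σ_R and passes through (μ_R, μ_S).
E[S | R=10.04] = 4.20 + (-0.36)·(0.67/5.29)·(10.04 − (2.97)) = 4.20 + (-0.045595)·(7.07) = 3.8776.

3.8776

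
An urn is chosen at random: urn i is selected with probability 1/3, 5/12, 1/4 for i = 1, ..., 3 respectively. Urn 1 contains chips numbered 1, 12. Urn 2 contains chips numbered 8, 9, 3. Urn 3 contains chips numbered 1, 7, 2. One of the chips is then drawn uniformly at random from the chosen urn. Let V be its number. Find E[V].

52/9

E[V | urn 1] = (1+12)/2 = 13/2.
E[V | urn 2] = (8+9+3)/3 = 20/3.
E[V | urn 3] = (1+7+2)/3 = 10/3.
E[V] = (1/3)·(13/2) + (5/12)·(20/3) + (1/4)·(10/3) = 52/9.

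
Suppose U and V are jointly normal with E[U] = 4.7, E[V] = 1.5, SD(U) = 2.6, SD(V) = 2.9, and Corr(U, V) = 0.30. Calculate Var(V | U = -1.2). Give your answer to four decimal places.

For a bivariate normal, Var(V | U=x) = σ_V²(1 − ρ²).
Var(V | U=-1.2) = (2.9)²·(1 − (0.30)²) = 8.41·0.91 = 7.6531.

7.6531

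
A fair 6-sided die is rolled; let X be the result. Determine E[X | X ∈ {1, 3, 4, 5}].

13/4

P(X ∈ {1, 3, 4, 5}) = 2/3.
Σ over the event: 1·1/6 + 3·1/6 + 4·1/6 + 5·1/6 = 13/6.
E[X | X ∈ {1, 3, 4, 5}] = (13/6) / (2/3) = 13/4.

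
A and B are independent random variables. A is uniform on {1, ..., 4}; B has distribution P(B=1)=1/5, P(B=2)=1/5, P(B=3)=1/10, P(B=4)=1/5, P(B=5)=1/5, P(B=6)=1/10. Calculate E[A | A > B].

P(A > B) = 11/40.
Summing A·P(x,y) over outcomes with A > B gives 9/10.
E[A | A > B] = (9/10) / (11/40) = 36/11.

36/11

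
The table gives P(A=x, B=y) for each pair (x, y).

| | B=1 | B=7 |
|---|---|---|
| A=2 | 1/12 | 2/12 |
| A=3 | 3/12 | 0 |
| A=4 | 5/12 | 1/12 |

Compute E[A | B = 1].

P(B = 1) = 3/4.
Σ A·P over the event = 2·(1/12) + 3·(3/12) + 4·(5/12) = 31/12.
E[A | B = 1] = (31/12) / (3/4) = 31/9.

31/9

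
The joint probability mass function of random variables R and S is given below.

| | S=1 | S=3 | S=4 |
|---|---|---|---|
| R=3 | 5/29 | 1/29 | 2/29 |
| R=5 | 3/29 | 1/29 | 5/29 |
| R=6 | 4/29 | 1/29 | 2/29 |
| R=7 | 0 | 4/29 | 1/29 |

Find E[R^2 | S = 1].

P(S = 1) = 12/29.
Σ R^2·P over the event = 9·(5/29) + 25·(3/29) + 36·(4/29) = 264/29.
E[R^2 | S = 1] = (264/29) / (12/29) = 22.

22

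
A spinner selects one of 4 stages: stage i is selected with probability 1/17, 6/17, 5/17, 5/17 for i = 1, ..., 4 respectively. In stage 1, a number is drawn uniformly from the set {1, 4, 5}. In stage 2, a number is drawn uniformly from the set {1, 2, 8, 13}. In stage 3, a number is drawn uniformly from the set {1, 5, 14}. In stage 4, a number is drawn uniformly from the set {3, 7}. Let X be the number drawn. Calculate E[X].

E[X | stage 1] = (1+4+5)/3 = 10/3.
E[X | stage 2] = (1+2+8+13)/4 = 6.
E[X | stage 3] = (1+5+14)/3 = 20/3.
E[X | stage 4] = (3+7)/2 = 5.
By the law of total expectation,
E[X] = (1/17)·(10/3) + (6/17)·(6) + (5/17)·(20/3) + (5/17)·(5) = 293/51.

293/51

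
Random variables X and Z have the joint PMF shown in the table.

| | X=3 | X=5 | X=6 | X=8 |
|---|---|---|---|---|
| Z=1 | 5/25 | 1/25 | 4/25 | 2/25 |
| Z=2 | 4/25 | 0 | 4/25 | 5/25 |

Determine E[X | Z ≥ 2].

P(Z ≥ 2) = 13/25.
Σ X·P over the event = 3·(4/25) + 6·(4/25) + 8·(5/25) = 76/25.
E[X | Z ≥ 2] = (76/25) / (13/25) = 76/13.

76/13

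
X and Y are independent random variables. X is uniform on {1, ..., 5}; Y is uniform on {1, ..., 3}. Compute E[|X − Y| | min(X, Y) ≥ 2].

P(min(X, Y) ≥ 2) = 8/15.
Summing |X−Y|·P(x,y) over outcomes with min(X, Y) ≥ 2 gives 2/3.
E[|X − Y| | min(X, Y) ≥ 2] = (2/3) / (8/15) = 5/4.

5/4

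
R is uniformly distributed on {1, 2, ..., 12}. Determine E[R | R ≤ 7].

4

Given R ≤ 7, R is equally likely to be any of {1, 2, 3, 4, 5, 6, 7}.
E[R | R ≤ 7] = (1 + 2 + 3 + 4 + 5 + 6 + 7) / 7 = 4.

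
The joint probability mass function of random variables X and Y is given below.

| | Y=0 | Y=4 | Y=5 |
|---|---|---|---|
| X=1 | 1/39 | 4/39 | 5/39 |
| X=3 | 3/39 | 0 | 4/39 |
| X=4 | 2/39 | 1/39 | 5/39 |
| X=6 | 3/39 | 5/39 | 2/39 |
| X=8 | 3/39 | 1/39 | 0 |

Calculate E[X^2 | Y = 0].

30

P(Y = 0) = 4/13.
Σ X^2·P over the event = 1·(1/39) + 9·(3/39) + 16·(2/39) + 36·(3/39) + 64·(3/39) = 120/13.
E[X^2 | Y = 0] = (120/13) / (4/13) = 30.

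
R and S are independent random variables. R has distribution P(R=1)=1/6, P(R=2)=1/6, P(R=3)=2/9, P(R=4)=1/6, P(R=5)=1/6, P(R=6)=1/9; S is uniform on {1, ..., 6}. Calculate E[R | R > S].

31/7

P(R > S) = 7/18.
Summing R·P(x,y) over outcomes with R > S gives 31/18.
E[R | R > S] = (31/18) / (7/18) = 31/7.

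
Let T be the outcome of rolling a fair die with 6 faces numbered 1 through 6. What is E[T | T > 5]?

6

Given T > 5, T is equally likely to be any of {6}.
E[T | T > 5] = (6) / 1 = 6.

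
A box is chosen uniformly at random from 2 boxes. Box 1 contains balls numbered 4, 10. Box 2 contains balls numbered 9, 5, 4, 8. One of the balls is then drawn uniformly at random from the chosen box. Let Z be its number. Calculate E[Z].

E[Z | box 1] = (4+10)/2 = 7.
E[Z | box 2] = (9+5+4+8)/4 = 13/2.
E[Z] = (1/2)·(7) + (1/2)·(13/2) = 27/4.

27/4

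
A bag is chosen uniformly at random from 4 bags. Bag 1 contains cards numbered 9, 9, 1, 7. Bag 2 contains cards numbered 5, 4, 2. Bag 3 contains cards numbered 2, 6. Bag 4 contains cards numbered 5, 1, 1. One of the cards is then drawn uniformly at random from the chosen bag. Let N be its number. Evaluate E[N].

E[N | bag 1] = (9+9+1+7)/4 = 13/2.
E[N | bag 2] = (5+4+2)/3 = 11/3.
E[N | bag 3] = (2+6)/2 = 4.
E[N | bag 4] = (5+1+1)/3 = 7/3.
By the law of total expectation,
E[N] = (1/4)·(13/2) + (1/4)·(11/3) + (1/4)·(4) + (1/4)·(7/3) = 33/8.

33/8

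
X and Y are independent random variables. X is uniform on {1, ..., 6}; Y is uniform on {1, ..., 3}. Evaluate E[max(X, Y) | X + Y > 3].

62/15

P(X + Y > 3) = 5/6.
Summing max(X,Y)·P(x,y) over outcomes with X + Y > 3 gives 31/9.
E[max(X, Y) | X + Y > 3] = (31/9) / (5/6) = 62/15.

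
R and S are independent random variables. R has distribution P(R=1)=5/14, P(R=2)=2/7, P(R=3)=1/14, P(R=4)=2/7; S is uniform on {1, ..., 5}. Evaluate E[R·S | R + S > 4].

P(R + S > 4) = 23/35.
Summing RS·P(x,y) over outcomes with R + S > 4 gives 423/70.
E[R·S | R + S > 4] = (423/70) / (23/35) = 423/46.

423/46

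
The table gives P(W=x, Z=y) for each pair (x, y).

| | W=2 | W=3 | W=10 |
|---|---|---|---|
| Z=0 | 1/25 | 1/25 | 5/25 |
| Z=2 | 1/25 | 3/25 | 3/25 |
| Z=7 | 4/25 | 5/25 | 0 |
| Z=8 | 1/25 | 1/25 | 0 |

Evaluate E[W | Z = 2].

41/7

P(Z = 2) = 7/25.
Σ W·P over the event = 2·(1/25) + 3·(3/25) + 10·(3/25) = 41/25.
E[W | Z = 2] = (41/25) / (7/25) = 41/7.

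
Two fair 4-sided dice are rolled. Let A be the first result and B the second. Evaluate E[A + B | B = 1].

Outcomes with B = 1: (1,1), (2,1), (3,1), (4,1), each with probability 1/16.
E[A + B | B = 1] = (2 + 3 + 4 + 5) / 4 = 7/2.

7/2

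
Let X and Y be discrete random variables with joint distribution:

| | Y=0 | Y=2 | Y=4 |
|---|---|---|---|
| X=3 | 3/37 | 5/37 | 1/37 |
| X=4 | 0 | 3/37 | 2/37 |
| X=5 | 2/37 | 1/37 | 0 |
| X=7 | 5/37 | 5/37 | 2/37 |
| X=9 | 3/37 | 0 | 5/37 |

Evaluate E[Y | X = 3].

14/9

P(X = 3) = 9/37.
Σ Y·P over the event = 0·(3/37) + 2·(5/37) + 4·(1/37) = 14/37.
E[Y | X = 3] = (14/37) / (9/37) = 14/9.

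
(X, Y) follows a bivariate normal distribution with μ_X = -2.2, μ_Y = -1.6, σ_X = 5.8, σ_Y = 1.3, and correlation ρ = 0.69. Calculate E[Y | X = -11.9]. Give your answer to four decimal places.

-3.1002

E[Y | X=x] = μ_Y + ρ(σ_Y/σ_X)(x − μ_X) for jointly normal variables.
E[Y | X=-11.9] = -1.6 + (0.69)·(1.3/5.8)·(-11.9 − (-2.2)) = -1.6 + (0.15466)·(-9.7) = -3.1002.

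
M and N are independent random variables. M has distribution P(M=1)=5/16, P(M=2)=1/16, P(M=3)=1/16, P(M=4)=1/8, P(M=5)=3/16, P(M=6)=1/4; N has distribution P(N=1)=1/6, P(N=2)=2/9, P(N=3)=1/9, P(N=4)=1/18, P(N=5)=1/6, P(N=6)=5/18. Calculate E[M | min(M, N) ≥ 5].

39/7

P(min(M, N) ≥ 5) = 7/36.
Summing M·P(x,y) over outcomes with min(M, N) ≥ 5 gives 13/12.
E[M | min(M, N) ≥ 5] = (13/12) / (7/36) = 39/7.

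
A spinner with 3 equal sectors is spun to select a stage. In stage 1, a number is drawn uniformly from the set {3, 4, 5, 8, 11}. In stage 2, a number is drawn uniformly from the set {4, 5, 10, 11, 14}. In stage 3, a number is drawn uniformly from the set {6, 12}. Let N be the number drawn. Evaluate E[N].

E[N | stage 1] = (3+4+5+8+11)/5 = 31/5.
E[N | stage 2] = (4+5+10+11+14)/5 = 44/5.
E[N | stage 3] = (6+12)/2 = 9.
By the law of total expectation,
E[N] = (1/3)·(31/5) + (1/3)·(44/5) + (1/3)·(9) = 8.

8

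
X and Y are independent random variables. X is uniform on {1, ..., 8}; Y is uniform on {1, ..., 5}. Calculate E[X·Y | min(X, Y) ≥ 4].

Outcomes with min(X, Y) ≥ 4: (4,4), (4,5), (5,4), (5,5), (6,4), (6,5), (7,4), (7,5), (8,4), (8,5), each with probability 1/40.
E[X·Y | min(X, Y) ≥ 4] = (16 + 20 + 20 + 25 + 24 + 30 + 28 + 35 + 32 + 40) / 10 = 27.

27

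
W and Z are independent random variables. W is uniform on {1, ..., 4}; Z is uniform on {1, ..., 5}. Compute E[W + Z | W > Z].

P(W > Z) = 3/10.
Summing (W+Z)·P(x,y) over outcomes with W > Z gives 3/2.
E[W + Z | W > Z] = (3/2) / (3/10) = 5.

5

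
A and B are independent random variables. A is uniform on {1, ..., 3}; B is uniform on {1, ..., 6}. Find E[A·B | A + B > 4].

P(A + B > 4) = 2/3.
Summing AB·P(x,y) over outcomes with A + B > 4 gives 37/6.
E[A·B | A + B > 4] = (37/6) / (2/3) = 37/4.

37/4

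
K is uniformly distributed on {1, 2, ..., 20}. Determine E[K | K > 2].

P(K > 2) = 9/10.
E[K | K > 2] = (207/20) / (9/10) = 23/2.

23/2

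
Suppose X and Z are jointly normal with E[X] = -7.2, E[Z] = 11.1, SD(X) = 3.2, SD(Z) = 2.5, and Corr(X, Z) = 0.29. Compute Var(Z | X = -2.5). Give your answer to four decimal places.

Var(Z | X=x) = (1 − ρ²)·σ_Z².
Var(Z | X=-2.5) = (2.5)²·(1 − (0.29)²) = 6.25·0.9159 = 5.7244.

5.7244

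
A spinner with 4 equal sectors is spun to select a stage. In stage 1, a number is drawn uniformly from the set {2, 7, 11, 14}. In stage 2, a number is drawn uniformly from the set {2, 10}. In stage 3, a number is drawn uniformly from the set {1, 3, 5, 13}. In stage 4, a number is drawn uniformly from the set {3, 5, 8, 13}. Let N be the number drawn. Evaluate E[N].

E[N | stage 1] = (2+7+11+14)/4 = 17/2.
E[N | stage 2] = (2+10)/2 = 6.
E[N | stage 3] = (1+3+5+13)/4 = 11/2.
E[N | stage 4] = (3+5+8+13)/4 = 29/4.
By the law of total expectation,
E[N] = (1/4)·(17/2) + (1/4)·(6) + (1/4)·(11/2) + (1/4)·(29/4) = 109/16.

109/16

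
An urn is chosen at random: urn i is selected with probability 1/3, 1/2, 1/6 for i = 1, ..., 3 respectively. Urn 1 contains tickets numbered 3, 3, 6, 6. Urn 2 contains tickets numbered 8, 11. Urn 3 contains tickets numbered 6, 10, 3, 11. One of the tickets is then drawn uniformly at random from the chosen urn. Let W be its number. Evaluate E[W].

15/2

E[W | urn 1] = (3+3+6+6)/4 = 9/2.
E[W | urn 2] = (8+11)/2 = 19/2.
E[W | urn 3] = (6+10+3+11)/4 = 15/2.
E[W] = (1/3)·(9/2) + (1/2)·(19/2) + (1/6)·(15/2) = 15/2.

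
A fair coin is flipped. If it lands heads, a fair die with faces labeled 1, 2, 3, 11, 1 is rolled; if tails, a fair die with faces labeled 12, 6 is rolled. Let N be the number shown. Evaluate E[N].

63/10

E[N | heads] = (1+2+3+11+1)/5 = 18/5.
E[N | tails] = (12+6)/2 = 9.
E[N] = (1/2)·(18/5) + (1/2)·(9) = 63/10.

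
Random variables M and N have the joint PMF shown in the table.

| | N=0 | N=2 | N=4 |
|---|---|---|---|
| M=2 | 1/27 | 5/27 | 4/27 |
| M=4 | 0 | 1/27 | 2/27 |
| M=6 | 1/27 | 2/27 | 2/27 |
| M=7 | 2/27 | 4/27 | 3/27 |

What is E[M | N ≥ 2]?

103/23

P(N ≥ 2) = 23/27.
Σ M·P over the event = 2·(5/27) + 2·(4/27) + 4·(1/27) + 4·(2/27) + 6·(2/27) + 6·(2/27) + 7·(4/27) + 7·(3/27) = 103/27.
E[M | N ≥ 2] = (103/27) / (23/27) = 103/23.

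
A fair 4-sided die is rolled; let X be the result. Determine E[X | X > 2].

7/2

Given X > 2, X is equally likely to be any of {3, 4}.
E[X | X > 2] = (3 + 4) / 2 = 7/2.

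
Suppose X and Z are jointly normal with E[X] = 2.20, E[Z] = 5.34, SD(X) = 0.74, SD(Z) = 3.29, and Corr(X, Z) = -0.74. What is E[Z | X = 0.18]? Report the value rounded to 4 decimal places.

11.9858

For a bivariate normal, E[Z | X=x] = μ_Z + ρ·(σ_Z/σ_X)·(x − μ_X).
E[Z | X=0.18] = 5.34 + (-0.74)·(3.29/0.74)·(0.18 − (2.20)) = 5.34 + (-3.29)·(-2.02) = 11.9858.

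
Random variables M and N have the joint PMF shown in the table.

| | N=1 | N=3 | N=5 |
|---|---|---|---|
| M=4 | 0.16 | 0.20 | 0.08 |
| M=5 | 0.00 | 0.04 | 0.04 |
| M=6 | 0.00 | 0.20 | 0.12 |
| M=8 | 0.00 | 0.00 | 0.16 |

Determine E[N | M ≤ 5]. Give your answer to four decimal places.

2.8462

P(M ≤ 5) = 0.52.
Σ N·P over the event = 1·(0.16) + 3·(0.20) + 5·(0.08) + 3·(0.04) + 5·(0.04) = 1.48.
E[N | M ≤ 5] = (1.48) / (0.52) = 2.8462.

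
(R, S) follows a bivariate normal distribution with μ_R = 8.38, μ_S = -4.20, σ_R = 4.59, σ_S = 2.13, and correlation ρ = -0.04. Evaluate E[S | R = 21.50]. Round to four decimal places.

E[S | R=x] = μ_S + ρ(σ_S/σ_R)(x − μ_R) for jointly normal variables.
E[S | R=21.50] = -4.20 + (-0.04)·(2.13/4.59)·(21.50 − (8.38)) = -4.20 + (-0.018562)·(13.12) = -4.4435.

-4.4435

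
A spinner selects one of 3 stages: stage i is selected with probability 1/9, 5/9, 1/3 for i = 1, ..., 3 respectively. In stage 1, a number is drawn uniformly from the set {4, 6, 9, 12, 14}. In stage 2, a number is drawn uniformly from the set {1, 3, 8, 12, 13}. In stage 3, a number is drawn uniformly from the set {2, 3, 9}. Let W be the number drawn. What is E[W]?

E[W | stage 1] = (4+6+9+12+14)/5 = 9.
E[W | stage 2] = (1+3+8+12+13)/5 = 37/5.
E[W | stage 3] = (2+3+9)/3 = 14/3.
By the law of total expectation,
E[W] = (1/9)·(9) + (5/9)·(37/5) + (1/3)·(14/3) = 20/3.

20/3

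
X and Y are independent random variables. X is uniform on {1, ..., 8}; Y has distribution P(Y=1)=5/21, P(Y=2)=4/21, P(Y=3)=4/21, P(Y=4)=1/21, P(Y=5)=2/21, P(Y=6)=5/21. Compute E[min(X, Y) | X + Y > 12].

P(X + Y > 12) = 1/14.
Summing min(X,Y)·P(x,y) over outcomes with X + Y > 12 gives 5/12.
E[min(X, Y) | X + Y > 12] = (5/12) / (1/14) = 35/6.

35/6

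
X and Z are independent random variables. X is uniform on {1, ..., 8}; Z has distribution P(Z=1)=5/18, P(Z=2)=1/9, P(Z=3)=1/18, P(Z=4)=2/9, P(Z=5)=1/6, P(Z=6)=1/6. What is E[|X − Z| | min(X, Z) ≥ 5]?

P(min(X, Z) ≥ 5) = 1/6.
Summing |X−Z|·P(x,y) over outcomes with min(X, Z) ≥ 5 gives 5/24.
E[|X − Z| | min(X, Z) ≥ 5] = (5/24) / (1/6) = 5/4.

5/4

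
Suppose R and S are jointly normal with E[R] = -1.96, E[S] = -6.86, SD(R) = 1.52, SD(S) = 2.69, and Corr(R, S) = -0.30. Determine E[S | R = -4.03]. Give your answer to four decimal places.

The regression of S on R has slope ρ·σ_S/σ_R and passes through (μ_R, μ_S).
E[S | R=-4.03] = -6.86 + (-0.30)·(2.69/1.52)·(-4.03 − (-1.96)) = -6.86 + (-0.53092)·(-2.07) = -5.7610.

-5.7610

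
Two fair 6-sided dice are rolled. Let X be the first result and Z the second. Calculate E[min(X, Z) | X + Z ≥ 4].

P(X + Z ≥ 4) = 11/12.
Summing min(X,Z)·P(x,y) over outcomes with X + Z ≥ 4 gives 22/9.
E[min(X, Z) | X + Z ≥ 4] = (22/9) / (11/12) = 8/3.

8/3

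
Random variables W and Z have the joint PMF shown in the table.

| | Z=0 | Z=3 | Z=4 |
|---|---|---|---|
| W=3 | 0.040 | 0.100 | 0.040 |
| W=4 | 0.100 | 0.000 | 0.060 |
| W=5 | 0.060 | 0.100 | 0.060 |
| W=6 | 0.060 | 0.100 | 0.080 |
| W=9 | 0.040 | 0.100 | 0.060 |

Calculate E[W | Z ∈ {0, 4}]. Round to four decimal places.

5.3667

P(Z ∈ {0, 4}) = 0.600.
Summing W·P(W=x,Z=y) over the conditioning event gives 3.220.
E[W | Z ∈ {0, 4}] = (3.220) / (0.600) = 5.3667.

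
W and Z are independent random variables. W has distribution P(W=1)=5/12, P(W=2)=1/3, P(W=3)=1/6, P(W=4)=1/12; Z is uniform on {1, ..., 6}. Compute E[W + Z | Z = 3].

59/12

P(Z = 3) = 1/6.
Summing (W+Z)·P(x,y) over outcomes with Z = 3 gives 59/72.
E[W + Z | Z = 3] = (59/72) / (1/6) = 59/12.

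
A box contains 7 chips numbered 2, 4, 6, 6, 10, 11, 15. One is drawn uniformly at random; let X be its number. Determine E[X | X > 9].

P(X > 9) = 3/7.
Σ over the event: 10·1/7 + 11·1/7 + 15·1/7 = 36/7.
E[X | X > 9] = (36/7) / (3/7) = 12.

12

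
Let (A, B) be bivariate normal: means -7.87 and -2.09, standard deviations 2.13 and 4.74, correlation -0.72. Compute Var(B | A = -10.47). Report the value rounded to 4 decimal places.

For a bivariate normal, Var(B | A=x) = σ_B²(1 − ρ²).
Var(B | A=-10.47) = (4.74)²·(1 − (-0.72)²) = 22.4676·0.4816 = 10.8204.

10.8204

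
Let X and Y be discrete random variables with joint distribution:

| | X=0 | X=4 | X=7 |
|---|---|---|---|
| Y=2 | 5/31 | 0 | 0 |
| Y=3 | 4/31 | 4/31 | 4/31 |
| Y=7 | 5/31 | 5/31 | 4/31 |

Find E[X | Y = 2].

0

P(Y = 2) = 5/31.
Σ X·P over the event = 0·(5/31) = 0.
E[X | Y = 2] = (0) / (5/31) = 0.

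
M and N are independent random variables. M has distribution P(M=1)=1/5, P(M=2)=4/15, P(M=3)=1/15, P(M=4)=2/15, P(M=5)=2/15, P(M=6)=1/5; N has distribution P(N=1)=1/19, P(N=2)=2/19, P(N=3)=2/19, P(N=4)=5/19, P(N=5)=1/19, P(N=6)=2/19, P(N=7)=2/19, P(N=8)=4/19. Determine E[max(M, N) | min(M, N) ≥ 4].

P(min(M, N) ≥ 4) = 98/285.
Summing max(M,N)·P(x,y) over outcomes with min(M, N) ≥ 4 gives 208/95.
E[max(M, N) | min(M, N) ≥ 4] = (208/95) / (98/285) = 312/49.

312/49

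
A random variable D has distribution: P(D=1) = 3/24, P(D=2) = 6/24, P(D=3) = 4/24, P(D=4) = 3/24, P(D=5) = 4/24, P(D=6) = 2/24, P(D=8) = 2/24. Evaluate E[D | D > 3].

60/11

P(D > 3) = 11/24.
Σ over the event: 4·1/8 + 5·1/6 + 6·1/12 + 8·1/12 = 5/2.
E[D | D > 3] = (5/2) / (11/24) = 60/11.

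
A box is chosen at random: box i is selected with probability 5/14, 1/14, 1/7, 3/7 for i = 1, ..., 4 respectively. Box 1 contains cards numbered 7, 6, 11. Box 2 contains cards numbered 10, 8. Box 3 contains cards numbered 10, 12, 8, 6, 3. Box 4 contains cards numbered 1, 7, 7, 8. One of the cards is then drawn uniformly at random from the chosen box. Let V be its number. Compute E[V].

E[V | box 1] = (7+6+11)/3 = 8.
E[V | box 2] = (10+8)/2 = 9.
E[V | box 3] = (10+12+8+6+3)/5 = 39/5.
E[V | box 4] = (1+7+7+8)/4 = 23/4.
By the law of total expectation,
E[V] = (5/14)·(8) + (1/14)·(9) + (1/7)·(39/5) + (3/7)·(23/4) = 991/140.

991/140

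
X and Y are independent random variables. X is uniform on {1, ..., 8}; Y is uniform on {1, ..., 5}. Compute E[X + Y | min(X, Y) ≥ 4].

21/2

P(min(X, Y) ≥ 4) = 1/4.
Summing (X+Y)·P(x,y) over outcomes with min(X, Y) ≥ 4 gives 21/8.
E[X + Y | min(X, Y) ≥ 4] = (21/8) / (1/4) = 21/2.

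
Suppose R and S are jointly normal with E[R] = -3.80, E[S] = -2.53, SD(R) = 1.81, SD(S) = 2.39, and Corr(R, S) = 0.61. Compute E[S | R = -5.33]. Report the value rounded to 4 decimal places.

The regression of S on R has slope ρ·σ_S/σ_R and passes through (μ_R, μ_S).
E[S | R=-5.33] = -2.53 + (0.61)·(2.39/1.81)·(-5.33 − (-3.80)) = -2.53 + (0.80547)·(-1.53) = -3.7624.

-3.7624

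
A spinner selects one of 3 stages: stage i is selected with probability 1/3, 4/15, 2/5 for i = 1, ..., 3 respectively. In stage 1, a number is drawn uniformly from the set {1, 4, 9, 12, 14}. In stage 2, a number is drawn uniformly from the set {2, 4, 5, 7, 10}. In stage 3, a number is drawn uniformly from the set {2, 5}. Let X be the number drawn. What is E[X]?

139/25

E[X | stage 1] = (1+4+9+12+14)/5 = 8.
E[X | stage 2] = (2+4+5+7+10)/5 = 28/5.
E[X | stage 3] = (2+5)/2 = 7/2.
By the law of total expectation,
E[X] = (1/3)·(8) + (4/15)·(28/5) + (2/5)·(7/2) = 139/25.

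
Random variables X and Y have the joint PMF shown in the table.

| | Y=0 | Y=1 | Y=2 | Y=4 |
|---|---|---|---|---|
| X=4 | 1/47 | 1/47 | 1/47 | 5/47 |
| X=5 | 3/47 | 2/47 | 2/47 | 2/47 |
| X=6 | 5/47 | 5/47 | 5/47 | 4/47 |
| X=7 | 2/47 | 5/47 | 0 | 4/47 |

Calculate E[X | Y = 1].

79/13

P(Y = 1) = 13/47.
Σ X·P over the event = 4·(1/47) + 5·(2/47) + 6·(5/47) + 7·(5/47) = 79/47.
E[X | Y = 1] = (79/47) / (13/47) = 79/13.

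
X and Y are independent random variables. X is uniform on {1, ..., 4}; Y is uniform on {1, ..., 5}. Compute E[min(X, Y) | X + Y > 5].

P(X + Y > 5) = 1/2.
Summing min(X,Y)·P(x,y) over outcomes with X + Y > 5 gives 27/20.
E[min(X, Y) | X + Y > 5] = (27/20) / (1/2) = 27/10.

27/10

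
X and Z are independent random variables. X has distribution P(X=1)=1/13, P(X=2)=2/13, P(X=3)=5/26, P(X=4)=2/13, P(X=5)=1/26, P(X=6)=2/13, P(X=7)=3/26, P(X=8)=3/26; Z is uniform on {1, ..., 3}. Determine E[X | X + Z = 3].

5/3

P(X + Z = 3) = 1/13.
Summing X·P(x,y) over outcomes with X + Z = 3 gives 5/39.
E[X | X + Z = 3] = (5/39) / (1/13) = 5/3.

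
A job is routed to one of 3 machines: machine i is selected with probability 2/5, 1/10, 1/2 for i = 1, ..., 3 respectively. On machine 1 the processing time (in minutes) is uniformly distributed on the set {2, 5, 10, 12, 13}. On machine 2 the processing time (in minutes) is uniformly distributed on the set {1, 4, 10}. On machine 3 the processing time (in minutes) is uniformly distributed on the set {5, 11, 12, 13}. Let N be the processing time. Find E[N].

1797/200

E[N | machine 1] = (2+5+10+12+13)/5 = 42/5.
E[N | machine 2] = (1+4+10)/3 = 5.
E[N | machine 3] = (5+11+12+13)/4 = 41/4.
E[N] = (2/5)·(42/5) + (1/10)·(5) + (1/2)·(41/4) = 1797/200.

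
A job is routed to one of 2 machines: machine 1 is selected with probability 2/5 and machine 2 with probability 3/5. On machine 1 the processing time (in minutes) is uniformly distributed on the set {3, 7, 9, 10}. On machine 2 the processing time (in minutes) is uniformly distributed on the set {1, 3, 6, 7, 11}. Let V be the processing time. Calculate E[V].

313/50

E[V | machine 1] = (3+7+9+10)/4 = 29/4.
E[V | machine 2] = (1+3+6+7+11)/5 = 28/5.
By the law of total expectation,
E[V] = (2/5)·(29/4) + (3/5)·(28/5) = 313/50.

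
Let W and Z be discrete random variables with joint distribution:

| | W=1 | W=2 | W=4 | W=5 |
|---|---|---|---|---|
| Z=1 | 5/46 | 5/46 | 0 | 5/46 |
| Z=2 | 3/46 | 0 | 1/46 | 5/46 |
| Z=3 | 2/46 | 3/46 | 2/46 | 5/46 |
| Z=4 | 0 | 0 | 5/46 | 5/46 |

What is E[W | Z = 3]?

41/12

P(Z = 3) = 6/23.
Σ W·P over the event = 1·(2/46) + 2·(3/46) + 4·(2/46) + 5·(5/46) = 41/46.
E[W | Z = 3] = (41/46) / (6/23) = 41/12.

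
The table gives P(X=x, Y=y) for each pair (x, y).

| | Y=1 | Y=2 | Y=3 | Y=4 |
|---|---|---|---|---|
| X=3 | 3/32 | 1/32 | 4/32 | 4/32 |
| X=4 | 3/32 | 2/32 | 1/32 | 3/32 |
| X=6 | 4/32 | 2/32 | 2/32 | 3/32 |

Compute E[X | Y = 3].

4

P(Y = 3) = 7/32.
Σ X·P over the event = 3·(4/32) + 4·(1/32) + 6·(2/32) = 7/8.
E[X | Y = 3] = (7/8) / (7/32) = 4.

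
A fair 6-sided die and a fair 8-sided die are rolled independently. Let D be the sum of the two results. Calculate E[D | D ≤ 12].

P(D ≤ 12) = 15/16.
E[D | D ≤ 12] = (43/6) / (15/16) = 344/45.

344/45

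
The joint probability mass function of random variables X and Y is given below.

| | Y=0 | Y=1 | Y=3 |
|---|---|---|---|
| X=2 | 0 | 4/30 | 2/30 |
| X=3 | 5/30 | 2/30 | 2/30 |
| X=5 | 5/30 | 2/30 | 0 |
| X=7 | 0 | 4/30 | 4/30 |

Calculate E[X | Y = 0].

4

P(Y = 0) = 1/3.
Σ X·P over the event = 3·(5/30) + 5·(5/30) = 4/3.
E[X | Y = 0] = (4/3) / (1/3) = 4.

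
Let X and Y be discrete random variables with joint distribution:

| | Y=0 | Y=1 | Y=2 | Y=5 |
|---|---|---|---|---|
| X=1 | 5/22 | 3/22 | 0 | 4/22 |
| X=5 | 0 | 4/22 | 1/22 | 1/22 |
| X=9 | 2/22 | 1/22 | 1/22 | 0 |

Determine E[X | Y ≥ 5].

9/5

P(Y ≥ 5) = 5/22.
Σ X·P over the event = 1·(4/22) + 5·(1/22) = 9/22.
E[X | Y ≥ 5] = (9/22) / (5/22) = 9/5.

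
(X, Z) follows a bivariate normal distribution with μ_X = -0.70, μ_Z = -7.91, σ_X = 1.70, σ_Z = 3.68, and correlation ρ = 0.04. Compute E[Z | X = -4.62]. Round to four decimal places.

-8.2494

The regression of Z on X has slope ρ·σ_Z/σ_X and passes through (μ_X, μ_Z).
E[Z | X=-4.62] = -7.91 + (0.04)·(3.68/1.70)·(-4.62 − (-0.70)) = -7.91 + (0.086588)·(-3.92) = -8.2494.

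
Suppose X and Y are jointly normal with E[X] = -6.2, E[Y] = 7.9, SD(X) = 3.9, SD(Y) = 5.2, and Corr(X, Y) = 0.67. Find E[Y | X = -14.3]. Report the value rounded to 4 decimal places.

0.6640

The regression of Y on X has slope ρ·σ_Y/σ_X and passes through (μ_X, μ_Y).
E[Y | X=-14.3] = 7.9 + (0.67)·(5.2/3.9)·(-14.3 − (-6.2)) = 7.9 + (0.89333)·(-8.1) = 0.6640.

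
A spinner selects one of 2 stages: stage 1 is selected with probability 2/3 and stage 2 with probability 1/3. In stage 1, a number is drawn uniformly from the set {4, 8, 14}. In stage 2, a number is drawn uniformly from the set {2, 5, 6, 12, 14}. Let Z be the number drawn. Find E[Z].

E[Z | stage 1] = (4+8+14)/3 = 26/3.
E[Z | stage 2] = (2+5+6+12+14)/5 = 39/5.
By the law of total expectation,
E[Z] = (2/3)·(26/3) + (1/3)·(39/5) = 377/45.

377/45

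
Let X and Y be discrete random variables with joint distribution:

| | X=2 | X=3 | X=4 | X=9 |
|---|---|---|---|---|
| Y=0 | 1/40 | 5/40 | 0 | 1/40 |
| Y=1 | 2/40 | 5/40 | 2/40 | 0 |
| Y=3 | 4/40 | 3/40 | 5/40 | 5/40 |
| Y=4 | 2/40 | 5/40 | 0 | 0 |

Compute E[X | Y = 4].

19/7

P(Y = 4) = 7/40.
Σ X·P over the event = 2·(2/40) + 3·(5/40) = 19/40.
E[X | Y = 4] = (19/40) / (7/40) = 19/7.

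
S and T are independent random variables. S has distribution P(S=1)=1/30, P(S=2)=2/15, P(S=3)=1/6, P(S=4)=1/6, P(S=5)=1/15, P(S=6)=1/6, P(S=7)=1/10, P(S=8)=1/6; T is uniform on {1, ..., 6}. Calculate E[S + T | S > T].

483/55

P(S > T) = 11/18.
Summing (S+T)·P(x,y) over outcomes with S > T gives 161/30.
E[S + T | S > T] = (161/30) / (11/18) = 483/55.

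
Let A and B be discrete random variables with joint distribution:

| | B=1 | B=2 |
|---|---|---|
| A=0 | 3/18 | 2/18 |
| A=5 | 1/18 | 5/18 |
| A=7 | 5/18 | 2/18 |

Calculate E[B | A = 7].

P(A = 7) = 7/18.
Σ B·P over the event = 1·(5/18) + 2·(2/18) = 1/2.
E[B | A = 7] = (1/2) / (7/18) = 9/7.

9/7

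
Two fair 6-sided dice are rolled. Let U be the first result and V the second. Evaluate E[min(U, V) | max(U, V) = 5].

P(max(U, V) = 5) = 1/4.
Summing min(U,V)·P(x,y) over outcomes with max(U, V) = 5 gives 25/36.
E[min(U, V) | max(U, V) = 5] = (25/36) / (1/4) = 25/9.

25/9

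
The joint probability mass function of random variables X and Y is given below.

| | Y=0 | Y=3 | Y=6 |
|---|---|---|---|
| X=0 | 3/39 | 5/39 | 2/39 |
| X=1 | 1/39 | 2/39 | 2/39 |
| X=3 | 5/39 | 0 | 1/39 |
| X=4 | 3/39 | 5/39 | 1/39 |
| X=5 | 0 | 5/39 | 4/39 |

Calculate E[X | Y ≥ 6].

29/10

P(Y ≥ 6) = 10/39.
Summing X·P(X=x,Y=y) over the conditioning event gives 29/39.
E[X | Y ≥ 6] = (29/39) / (10/39) = 29/10.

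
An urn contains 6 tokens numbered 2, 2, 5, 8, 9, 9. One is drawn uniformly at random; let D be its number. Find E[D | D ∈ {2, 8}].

P(D ∈ {2, 8}) = 1/2.
Σ over the event: 2·1/3 + 8·1/6 = 2.
E[D | D ∈ {2, 8}] = (2) / (1/2) = 4.

4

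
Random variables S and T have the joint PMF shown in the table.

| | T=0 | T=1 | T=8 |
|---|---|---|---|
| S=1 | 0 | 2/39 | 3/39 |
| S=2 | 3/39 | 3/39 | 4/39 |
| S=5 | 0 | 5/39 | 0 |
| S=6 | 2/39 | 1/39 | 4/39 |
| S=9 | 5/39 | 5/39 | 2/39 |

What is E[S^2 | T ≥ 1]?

P(T ≥ 1) = 29/39.
Summing S^2·P(S=x,T=y) over the conditioning event gives 905/39.
E[S^2 | T ≥ 1] = (905/39) / (29/39) = 905/29.

905/29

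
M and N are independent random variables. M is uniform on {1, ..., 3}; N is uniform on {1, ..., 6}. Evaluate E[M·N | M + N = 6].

22/3

P(M + N = 6) = 1/6.
Summing MN·P(x,y) over outcomes with M + N = 6 gives 11/9.
E[M·N | M + N = 6] = (11/9) / (1/6) = 22/3.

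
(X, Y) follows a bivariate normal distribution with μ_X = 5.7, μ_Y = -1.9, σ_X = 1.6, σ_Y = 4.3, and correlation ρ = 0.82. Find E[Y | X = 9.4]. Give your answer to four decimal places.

6.2539

For a bivariate normal, E[Y | X=x] = μ_Y + ρ·(σ_Y/σ_X)·(x − μ_X).
E[Y | X=9.4] = -1.9 + (0.82)·(4.3/1.6)·(9.4 − (5.7)) = -1.9 + (2.20375)·(3.7) = 6.2539.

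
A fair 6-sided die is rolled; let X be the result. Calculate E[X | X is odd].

Given X is odd, X is equally likely to be any of {1, 3, 5}.
E[X | X is odd] = (1 + 3 + 5) / 3 = 3.

3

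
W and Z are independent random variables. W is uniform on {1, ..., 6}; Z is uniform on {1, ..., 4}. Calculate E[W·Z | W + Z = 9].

19

Outcomes with W + Z = 9: (5,4), (6,3), each with probability 1/24.
E[W·Z | W + Z = 9] = (20 + 18) / 2 = 19.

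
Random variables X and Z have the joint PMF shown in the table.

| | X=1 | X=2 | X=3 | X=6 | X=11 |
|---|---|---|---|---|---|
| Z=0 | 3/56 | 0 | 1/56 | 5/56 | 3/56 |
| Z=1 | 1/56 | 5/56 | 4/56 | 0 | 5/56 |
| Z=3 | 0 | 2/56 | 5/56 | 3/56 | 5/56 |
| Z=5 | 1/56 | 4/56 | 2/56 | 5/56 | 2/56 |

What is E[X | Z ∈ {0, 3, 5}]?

P(Z ∈ {0, 3, 5}) = 41/56.
Summing X·P(X=x,Z=y) over the conditioning event gives 57/14.
E[X | Z ∈ {0, 3, 5}] = (57/14) / (41/56) = 228/41.

228/41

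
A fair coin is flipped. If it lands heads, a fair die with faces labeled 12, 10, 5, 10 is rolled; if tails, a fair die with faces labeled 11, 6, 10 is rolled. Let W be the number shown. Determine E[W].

73/8

E[W | heads] = (12+10+5+10)/4 = 37/4.
E[W | tails] = (11+6+10)/3 = 9.
By the law of total expectation,
E[W] = (1/2)·(37/4) + (1/2)·(9) = 73/8.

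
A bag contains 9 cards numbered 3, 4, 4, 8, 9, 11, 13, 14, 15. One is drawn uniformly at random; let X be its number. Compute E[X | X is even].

15/2

P(X is even) = 4/9.
Σ over the event: 4·2/9 + 8·1/9 + 14·1/9 = 10/3.
E[X | X is even] = (10/3) / (4/9) = 15/2.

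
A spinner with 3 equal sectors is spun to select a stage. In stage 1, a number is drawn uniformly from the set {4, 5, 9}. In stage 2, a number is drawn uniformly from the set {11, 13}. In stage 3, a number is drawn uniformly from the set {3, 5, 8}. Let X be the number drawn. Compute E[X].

70/9

E[X | stage 1] = (4+5+9)/3 = 6.
E[X | stage 2] = (11+13)/2 = 12.
E[X | stage 3] = (3+5+8)/3 = 16/3.
E[X] = (1/3)·(6) + (1/3)·(12) + (1/3)·(16/3) = 70/9.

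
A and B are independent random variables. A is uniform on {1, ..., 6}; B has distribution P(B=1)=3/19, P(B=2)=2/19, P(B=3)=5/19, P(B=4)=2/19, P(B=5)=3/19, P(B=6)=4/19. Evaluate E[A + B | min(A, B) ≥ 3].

125/14

P(min(A, B) ≥ 3) = 28/57.
Summing (A+B)·P(x,y) over outcomes with min(A, B) ≥ 3 gives 250/57.
E[A + B | min(A, B) ≥ 3] = (250/57) / (28/57) = 125/14.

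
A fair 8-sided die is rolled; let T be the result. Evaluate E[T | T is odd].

4

Given T is odd, T is equally likely to be any of {1, 3, 5, 7}.
E[T | T is odd] = (1 + 3 + 5 + 7) / 4 = 4.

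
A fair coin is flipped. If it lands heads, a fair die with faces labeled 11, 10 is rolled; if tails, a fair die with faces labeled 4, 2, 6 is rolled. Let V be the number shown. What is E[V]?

29/4

E[V | heads] = (11+10)/2 = 21/2.
E[V | tails] = (4+2+6)/3 = 4.
By the law of total expectation,
E[V] = (1/2)·(21/2) + (1/2)·(4) = 29/4.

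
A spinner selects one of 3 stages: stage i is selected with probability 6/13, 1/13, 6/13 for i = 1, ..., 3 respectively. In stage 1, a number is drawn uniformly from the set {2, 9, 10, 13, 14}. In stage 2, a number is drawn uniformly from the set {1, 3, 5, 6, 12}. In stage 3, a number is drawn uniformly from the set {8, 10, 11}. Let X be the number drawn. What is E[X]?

121/13

E[X | stage 1] = (2+9+10+13+14)/5 = 48/5.
E[X | stage 2] = (1+3+5+6+12)/5 = 27/5.
E[X | stage 3] = (8+10+11)/3 = 29/3.
By the law of total expectation,
E[X] = (6/13)·(48/5) + (1/13)·(27/5) + (6/13)·(29/3) = 121/13.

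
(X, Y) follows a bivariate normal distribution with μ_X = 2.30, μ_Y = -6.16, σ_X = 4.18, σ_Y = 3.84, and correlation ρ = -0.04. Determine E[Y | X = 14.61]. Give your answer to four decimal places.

-6.6123

For a bivariate normal, E[Y | X=x] = μ_Y + ρ·(σ_Y/σ_X)·(x − μ_X).
E[Y | X=14.61] = -6.16 + (-0.04)·(3.84/4.18)·(14.61 − (2.30)) = -6.16 + (-0.036746)·(12.31) = -6.6123.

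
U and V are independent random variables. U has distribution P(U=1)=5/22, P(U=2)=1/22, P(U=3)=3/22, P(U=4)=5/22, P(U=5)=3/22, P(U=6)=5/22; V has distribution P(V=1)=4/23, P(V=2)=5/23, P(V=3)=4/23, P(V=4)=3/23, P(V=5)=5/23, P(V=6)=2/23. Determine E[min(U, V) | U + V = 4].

P(U + V = 4) = 37/506.
Summing min(U,V)·P(x,y) over outcomes with U + V = 4 gives 21/253.
E[min(U, V) | U + V = 4] = (21/253) / (37/506) = 42/37.

42/37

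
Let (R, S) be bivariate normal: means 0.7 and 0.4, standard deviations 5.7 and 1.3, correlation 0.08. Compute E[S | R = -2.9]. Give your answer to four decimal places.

E[S | R=x] = μ_S + ρ(σ_S/σ_R)(x − μ_R) for jointly normal variables.
E[S | R=-2.9] = 0.4 + (0.08)·(1.3/5.7)·(-2.9 − (0.7)) = 0.4 + (0.018246)·(-3.6) = 0.3343.

0.3343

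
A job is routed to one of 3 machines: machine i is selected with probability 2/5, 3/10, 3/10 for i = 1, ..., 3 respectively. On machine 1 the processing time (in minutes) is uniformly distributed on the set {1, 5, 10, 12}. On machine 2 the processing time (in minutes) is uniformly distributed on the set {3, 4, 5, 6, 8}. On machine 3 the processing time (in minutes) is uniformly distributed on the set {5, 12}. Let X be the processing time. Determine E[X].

691/100

E[X | machine 1] = (1+5+10+12)/4 = 7.
E[X | machine 2] = (3+4+5+6+8)/5 = 26/5.
E[X | machine 3] = (5+12)/2 = 17/2.
By the law of total expectation,
E[X] = (2/5)·(7) + (3/10)·(26/5) + (3/10)·(17/2) = 691/100.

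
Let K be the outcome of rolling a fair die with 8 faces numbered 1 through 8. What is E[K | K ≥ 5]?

Given K ≥ 5, K is equally likely to be any of {5, 6, 7, 8}.
E[K | K ≥ 5] = (5 + 6 + 7 + 8) / 4 = 13/2.

13/2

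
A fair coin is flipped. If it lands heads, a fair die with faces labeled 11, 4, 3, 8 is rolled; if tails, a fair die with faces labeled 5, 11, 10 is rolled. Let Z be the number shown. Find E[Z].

91/12

E[Z | heads] = (11+4+3+8)/4 = 13/2.
E[Z | tails] = (5+11+10)/3 = 26/3.
E[Z] = (1/2)·(13/2) + (1/2)·(26/3) = 91/12.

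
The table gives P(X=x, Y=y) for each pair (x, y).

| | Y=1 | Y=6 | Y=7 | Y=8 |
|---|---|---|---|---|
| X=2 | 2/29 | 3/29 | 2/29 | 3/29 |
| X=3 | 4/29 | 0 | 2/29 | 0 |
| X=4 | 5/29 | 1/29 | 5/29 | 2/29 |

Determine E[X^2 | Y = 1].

P(Y = 1) = 11/29.
Σ X^2·P over the event = 4·(2/29) + 9·(4/29) + 16·(5/29) = 124/29.
E[X^2 | Y = 1] = (124/29) / (11/29) = 124/11.

124/11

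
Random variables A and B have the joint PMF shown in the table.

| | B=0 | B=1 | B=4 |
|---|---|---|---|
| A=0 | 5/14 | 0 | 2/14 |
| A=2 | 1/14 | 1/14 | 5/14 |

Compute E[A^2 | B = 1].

4

P(B = 1) = 1/14.
Σ A^2·P over the event = 4·(1/14) = 2/7.
E[A^2 | B = 1] = (2/7) / (1/14) = 4.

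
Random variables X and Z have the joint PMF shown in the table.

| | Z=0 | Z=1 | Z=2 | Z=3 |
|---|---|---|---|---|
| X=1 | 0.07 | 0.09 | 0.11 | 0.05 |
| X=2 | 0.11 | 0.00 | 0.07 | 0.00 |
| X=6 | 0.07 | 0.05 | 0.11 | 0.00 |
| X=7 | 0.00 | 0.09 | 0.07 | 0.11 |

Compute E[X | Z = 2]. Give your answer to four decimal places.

P(Z = 2) = 0.36.
Σ X·P over the event = 1·(0.11) + 2·(0.07) + 6·(0.11) + 7·(0.07) = 1.40.
E[X | Z = 2] = (1.40) / (0.36) = 3.8889.

3.8889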